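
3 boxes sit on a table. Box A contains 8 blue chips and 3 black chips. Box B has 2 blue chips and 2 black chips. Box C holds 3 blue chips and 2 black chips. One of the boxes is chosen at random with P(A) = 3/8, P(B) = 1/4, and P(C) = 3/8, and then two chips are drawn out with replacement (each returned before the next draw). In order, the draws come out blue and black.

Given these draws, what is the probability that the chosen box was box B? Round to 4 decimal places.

The likelihood of the observed sequence under each hypothesis: P(data | box A) = (8/11)(3/11) = 0.19835; P(data | box B) = (2/4)(2/4) = 0.25; P(data | box C) = (3/5)(2/5) = 0.24.
The prior-weighted likelihoods are 3/8 · 0.19835 = 0.07438, 1/4 · 0.25 = 0.0625, 3/8 · 0.24 = 0.09; with total 0.22688.
Therefore the posterior P(box B | data) = (0.0625) / (0.22688) = 0.27548.

0.2755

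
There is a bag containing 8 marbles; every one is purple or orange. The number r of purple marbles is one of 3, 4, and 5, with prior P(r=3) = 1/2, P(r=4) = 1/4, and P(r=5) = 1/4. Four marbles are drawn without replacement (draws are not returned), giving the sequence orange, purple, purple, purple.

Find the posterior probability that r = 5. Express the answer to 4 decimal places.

For each hypothesis, P(data | H) works out to: P(data | r = 3) = (5/8)(3/7)(2/6)(1/5) = 1/56; P(data | r = 4) = (4/8)(4/7)(3/6)(2/5) = 2/35; P(data | r = 5) = (3/8)(5/7)(4/6)(3/5) = 3/28.
Weighting by the prior gives 1/2 · 1/56 = 1/112, 1/4 · 2/35 = 1/70, 1/4 · 3/28 = 3/112; these sum to 1/20.
Hence P(r = 5 | data) = (3/112) / (1/20) = 15/28.

0.5357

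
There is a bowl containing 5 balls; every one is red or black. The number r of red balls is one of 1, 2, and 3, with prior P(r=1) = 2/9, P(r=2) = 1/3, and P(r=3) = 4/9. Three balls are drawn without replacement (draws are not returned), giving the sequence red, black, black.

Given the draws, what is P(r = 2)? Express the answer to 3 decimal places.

0.429

Compute the likelihood of the observed sequence for each case: P(data | r = 1) = (1/5)(4/4)(3/3) = 1/5; P(data | r = 2) = (2/5)(3/4)(2/3) = 1/5; P(data | r = 3) = (3/5)(2/4)(1/3) = 1/10.
Multiplying each by its prior: 2/9 · 1/5 = 2/45, 1/3 · 1/5 = 1/15, 4/9 · 1/10 = 2/45; these sum to 7/45.
Therefore the posterior P(r = 2 | data) = (1/15) / (7/45) = 3/7.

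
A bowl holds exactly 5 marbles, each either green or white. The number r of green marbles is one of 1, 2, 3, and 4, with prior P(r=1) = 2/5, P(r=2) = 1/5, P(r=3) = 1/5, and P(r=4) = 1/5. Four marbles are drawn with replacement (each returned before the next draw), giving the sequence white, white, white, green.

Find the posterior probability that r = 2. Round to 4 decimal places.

Compute the likelihood of the observed sequence for each case: P(data | r = 1) = (4/5)(4/5)(4/5)(1/5) = 0.1024; P(data | r = 2) = (3/5)(3/5)(3/5)(2/5) = 0.0864; P(data | r = 3) = (2/5)(2/5)(2/5)(3/5) = 0.0384; P(data | r = 4) = (1/5)(1/5)(1/5)(4/5) = 0.0064.
Weighting by the prior gives 2/5 · 0.1024 = 0.04096, 1/5 · 0.0864 = 0.01728, 1/5 · 0.0384 = 0.00768, 1/5 · 0.0064 = 0.00128; summing to 0.0672.
Hence P(r = 2 | data) = (0.01728) / (0.0672) = 0.25714.

0.2571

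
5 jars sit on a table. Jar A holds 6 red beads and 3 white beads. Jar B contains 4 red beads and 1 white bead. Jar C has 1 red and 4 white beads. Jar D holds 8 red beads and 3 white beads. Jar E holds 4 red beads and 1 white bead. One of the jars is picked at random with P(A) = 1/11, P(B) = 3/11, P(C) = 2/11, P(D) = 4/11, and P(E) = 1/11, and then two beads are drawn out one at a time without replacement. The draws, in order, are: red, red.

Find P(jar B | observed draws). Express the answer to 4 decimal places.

0.3709

Compute the likelihood of the observed sequence for each case: P(data | jar A) = (6/9)(5/8) = 0.41667; P(data | jar B) = (4/5)(3/4) = 0.6; P(data | jar C) = (1/5)(0/4) = 0; P(data | jar D) = (8/11)(7/10) = 0.50909; P(data | jar E) = (4/5)(3/4) = 0.6.
Multiplying each by its prior: 1/11 · 0.41667 = 0.037879, 3/11 · 0.6 = 0.16364, 2/11 · 0 = 0, 4/11 · 0.50909 = 0.18512, 1/11 · 0.6 = 0.054545; these sum to 0.44118.
Hence P(jar B | data) = (0.16364) / (0.44118) = 0.3709.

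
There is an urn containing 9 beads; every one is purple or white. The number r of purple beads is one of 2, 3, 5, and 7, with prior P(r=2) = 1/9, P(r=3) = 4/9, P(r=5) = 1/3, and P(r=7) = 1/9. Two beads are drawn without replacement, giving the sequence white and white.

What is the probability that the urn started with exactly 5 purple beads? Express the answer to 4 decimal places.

0.1800

Compute the likelihood of the observed sequence for each case: P(data | r = 2) = (7/9)(6/8) = 7/12; P(data | r = 3) = (6/9)(5/8) = 5/12; P(data | r = 5) = (4/9)(3/8) = 1/6; P(data | r = 7) = (2/9)(1/8) = 1/36.
Multiplying each by its prior: 1/9 · 7/12 = 7/108, 4/9 · 5/12 = 5/27, 1/3 · 1/6 = 1/18, 1/9 · 1/36 = 1/324; with total 25/81.
Therefore the posterior P(r = 5 | data) = (1/18) / (25/81) = 9/50.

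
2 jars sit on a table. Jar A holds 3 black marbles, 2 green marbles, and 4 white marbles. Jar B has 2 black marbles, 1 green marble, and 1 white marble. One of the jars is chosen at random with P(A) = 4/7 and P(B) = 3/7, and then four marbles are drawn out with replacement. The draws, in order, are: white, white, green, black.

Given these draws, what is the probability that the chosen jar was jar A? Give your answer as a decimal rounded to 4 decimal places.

Under each hypothesis, the probability of the observed sequence is: P(data | jar A) = (4/9)(4/9)(2/9)(3/9) = 0.014632; P(data | jar B) = (1/4)(1/4)(1/4)(2/4) = 0.0078125.
The prior-weighted likelihoods are 4/7 · 0.014632 = 0.0083611, 3/7 · 0.0078125 = 0.0033482; summing to 0.011709.
So P(jar A | data) = (0.0083611) / (0.011709) = 0.71406.

0.7141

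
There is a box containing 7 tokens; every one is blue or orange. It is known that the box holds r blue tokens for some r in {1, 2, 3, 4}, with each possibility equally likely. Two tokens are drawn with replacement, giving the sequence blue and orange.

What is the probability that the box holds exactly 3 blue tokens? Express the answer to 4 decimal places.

0.3000

Compute the likelihood of the observed sequence for each case: P(data | r = 1) = (1/7)(6/7) = 6/49; P(data | r = 2) = (2/7)(5/7) = 10/49; P(data | r = 3) = (3/7)(4/7) = 12/49; P(data | r = 4) = (4/7)(3/7) = 12/49.
The prior-weighted likelihoods are 1/4 · 6/49 = 3/98, 1/4 · 10/49 = 5/98, 1/4 · 12/49 = 3/49, 1/4 · 12/49 = 3/49; these sum to 10/49.
Hence P(r = 3 | data) = (3/49) / (10/49) = 3/10.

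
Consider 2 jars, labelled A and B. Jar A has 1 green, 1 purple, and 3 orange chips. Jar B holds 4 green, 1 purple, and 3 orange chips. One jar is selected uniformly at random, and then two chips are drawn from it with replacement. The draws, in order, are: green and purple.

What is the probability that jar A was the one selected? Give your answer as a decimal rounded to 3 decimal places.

0.390

The likelihood of the observed sequence under each hypothesis: P(data | jar A) = (1/5)(1/5) = 1/25; P(data | jar B) = (4/8)(1/8) = 1/16.
Multiplying each by its prior: 1/2 · 1/25 = 1/50, 1/2 · 1/16 = 1/32; summing to 41/800.
By Bayes' rule, P(jar A | data) = (1/50) / (41/800) = 16/41.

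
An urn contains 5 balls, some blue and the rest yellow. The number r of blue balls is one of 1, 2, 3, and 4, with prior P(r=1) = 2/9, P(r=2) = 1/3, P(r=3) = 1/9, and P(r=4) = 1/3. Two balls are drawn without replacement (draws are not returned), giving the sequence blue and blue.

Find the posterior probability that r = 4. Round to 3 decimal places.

For each hypothesis, P(data | H) works out to: P(data | r = 1) = (1/5)(0/4) = 0; P(data | r = 2) = (2/5)(1/4) = 1/10; P(data | r = 3) = (3/5)(2/4) = 3/10; P(data | r = 4) = (4/5)(3/4) = 3/5.
Multiplying each by its prior: 2/9 · 0 = 0, 1/3 · 1/10 = 1/30, 1/9 · 3/10 = 1/30, 1/3 · 3/5 = 1/5; with total 4/15.
Hence P(r = 4 | data) = (1/5) / (4/15) = 3/4.

0.750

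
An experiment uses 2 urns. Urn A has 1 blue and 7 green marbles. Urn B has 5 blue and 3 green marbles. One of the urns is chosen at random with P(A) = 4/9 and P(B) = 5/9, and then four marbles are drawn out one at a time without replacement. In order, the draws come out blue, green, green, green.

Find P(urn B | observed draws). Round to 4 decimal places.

0.1515

Under each hypothesis, the probability of the observed sequence is: P(data | urn A) = (1/8)(7/7)(6/6)(5/5) = 1/8; P(data | urn B) = (5/8)(3/7)(2/6)(1/5) = 1/56.
Multiplying each by its prior: 4/9 · 1/8 = 1/18, 5/9 · 1/56 = 5/504; these sum to 11/168.
By Bayes' rule, P(urn B | data) = (5/504) / (11/168) = 5/33.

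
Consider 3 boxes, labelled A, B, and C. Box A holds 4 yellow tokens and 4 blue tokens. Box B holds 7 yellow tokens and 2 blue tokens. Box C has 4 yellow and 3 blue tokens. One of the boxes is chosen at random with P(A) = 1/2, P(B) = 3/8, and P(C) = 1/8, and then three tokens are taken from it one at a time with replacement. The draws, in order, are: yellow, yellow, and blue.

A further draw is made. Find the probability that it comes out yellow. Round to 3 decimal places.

0.617

The likelihood of the observed sequence under each hypothesis: P(data | box A) = (4/8)(4/8)(4/8) = 0.125; P(data | box B) = (7/9)(7/9)(2/9) = 0.13443; P(data | box C) = (4/7)(4/7)(3/7) = 0.13994.
Weighting by the prior gives 1/2 · 0.125 = 0.0625, 3/8 · 0.13443 = 0.050412, 1/8 · 0.13994 = 0.017493; with total 0.1304.
Normalising, the posterior is P(box A | data) = 0.47928, P(box B | data) = 0.38658, P(box C | data) = 0.13414.
So P(yellow next | data) = Σ P(yellow next | H) P(H | data) = (1/2)(0.47928) + (7/9)(0.38658) + (4/7)(0.13414) = 0.61696.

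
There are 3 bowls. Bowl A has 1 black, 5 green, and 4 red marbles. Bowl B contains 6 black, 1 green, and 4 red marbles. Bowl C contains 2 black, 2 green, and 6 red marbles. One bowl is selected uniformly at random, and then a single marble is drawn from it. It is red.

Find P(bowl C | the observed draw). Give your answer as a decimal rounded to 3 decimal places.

Under each hypothesis, the probability of this draw is: P(data | bowl A) = (4/10) = 2/5; P(data | bowl B) = (4/11) = 4/11; P(data | bowl C) = (6/10) = 3/5.
The prior-weighted likelihoods are 1/3 · 2/5 = 2/15, 1/3 · 4/11 = 4/33, 1/3 · 3/5 = 1/5; these sum to 5/11.
So P(bowl C | data) = (1/5) / (5/11) = 11/25.

0.440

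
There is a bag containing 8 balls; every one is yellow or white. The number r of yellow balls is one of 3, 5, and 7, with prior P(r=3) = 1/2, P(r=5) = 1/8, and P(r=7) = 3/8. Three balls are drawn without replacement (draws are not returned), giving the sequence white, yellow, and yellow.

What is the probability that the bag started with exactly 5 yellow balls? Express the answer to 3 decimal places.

For each hypothesis, P(data | H) works out to: P(data | r = 3) = (5/8)(3/7)(2/6) = 5/56; P(data | r = 5) = (3/8)(5/7)(4/6) = 5/28; P(data | r = 7) = (1/8)(7/7)(6/6) = 1/8.
Multiplying each by its prior: 1/2 · 5/56 = 5/112, 1/8 · 5/28 = 5/224, 3/8 · 1/8 = 3/64; these sum to 51/448.
Therefore the posterior P(r = 5 | data) = (5/224) / (51/448) = 10/51.

0.196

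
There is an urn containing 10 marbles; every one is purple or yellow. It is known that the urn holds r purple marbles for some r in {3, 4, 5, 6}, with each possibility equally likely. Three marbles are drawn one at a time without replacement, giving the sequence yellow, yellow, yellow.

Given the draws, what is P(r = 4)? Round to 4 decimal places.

The likelihood of the observed sequence under each hypothesis: P(data | r = 3) = (7/10)(6/9)(5/8) = 7/24; P(data | r = 4) = (6/10)(5/9)(4/8) = 1/6; P(data | r = 5) = (5/10)(4/9)(3/8) = 1/12; P(data | r = 6) = (4/10)(3/9)(2/8) = 1/30.
Weighting by the prior gives 1/4 · 7/24 = 7/96, 1/4 · 1/6 = 1/24, 1/4 · 1/12 = 1/48, 1/4 · 1/30 = 1/120; with total 23/160.
So P(r = 4 | data) = (1/24) / (23/160) = 20/69.

0.2899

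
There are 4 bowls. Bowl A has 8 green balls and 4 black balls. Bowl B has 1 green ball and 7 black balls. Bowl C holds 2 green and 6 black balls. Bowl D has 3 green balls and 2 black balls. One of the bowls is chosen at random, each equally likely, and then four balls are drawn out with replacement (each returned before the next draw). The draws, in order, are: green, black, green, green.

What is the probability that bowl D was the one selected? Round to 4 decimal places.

Under each hypothesis, the probability of the observed sequence is: P(data | bowl A) = (8/12)(4/12)(8/12)(8/12) = 0.098765; P(data | bowl B) = (1/8)(7/8)(1/8)(1/8) = 0.001709; P(data | bowl C) = (2/8)(6/8)(2/8)(2/8) = 0.011719; P(data | bowl D) = (3/5)(2/5)(3/5)(3/5) = 0.0864.
The prior-weighted likelihoods are 1/4 · 0.098765 = 0.024691, 1/4 · 0.001709 = 0.00042725, 1/4 · 0.011719 = 0.0029297, 1/4 · 0.0864 = 0.0216; summing to 0.049648.
By Bayes' rule, P(bowl D | data) = (0.0216) / (0.049648) = 0.43506.

0.4351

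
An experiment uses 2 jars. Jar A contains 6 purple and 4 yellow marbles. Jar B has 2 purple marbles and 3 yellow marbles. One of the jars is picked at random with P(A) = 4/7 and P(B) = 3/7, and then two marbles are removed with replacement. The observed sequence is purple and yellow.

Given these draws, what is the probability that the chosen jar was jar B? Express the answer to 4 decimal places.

The likelihood of the observed sequence under each hypothesis: P(data | jar A) = (6/10)(4/10) = 6/25; P(data | jar B) = (2/5)(3/5) = 6/25.
Multiplying each by its prior: 4/7 · 6/25 = 24/175, 3/7 · 6/25 = 18/175; with total 6/25.
Hence P(jar B | data) = (18/175) / (6/25) = 3/7.

0.4286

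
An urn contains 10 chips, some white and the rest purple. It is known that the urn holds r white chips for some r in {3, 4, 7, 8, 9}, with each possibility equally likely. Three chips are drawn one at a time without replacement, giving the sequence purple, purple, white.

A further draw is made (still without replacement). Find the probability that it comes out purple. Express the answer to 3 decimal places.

Compute the likelihood of the observed sequence for each case: P(data | r = 3) = (7/10)(6/9)(3/8) = 7/40; P(data | r = 4) = (6/10)(5/9)(4/8) = 1/6; P(data | r = 7) = (3/10)(2/9)(7/8) = 7/120; P(data | r = 8) = (2/10)(1/9)(8/8) = 1/45; P(data | r = 9) = (1/10)(0/9) = 0.
Weighting by the prior gives 1/5 · 7/40 = 7/200, 1/5 · 1/6 = 1/30, 1/5 · 7/120 = 7/600, 1/5 · 1/45 = 1/225, 1/5 · 0 = 0; with total 19/225.
The posterior is then P(r = 3 | data) = 63/152, P(r = 4 | data) = 15/38, P(r = 7 | data) = 21/152, P(r = 8 | data) = 1/19, P(r = 9 | data) = 0.
So P(purple next | data) = Σ P(purple next | H) P(H | data) = (5/7)(63/152) + (4/7)(15/38) + (1/7)(21/152) + (0)(1/19) = 72/133.

0.541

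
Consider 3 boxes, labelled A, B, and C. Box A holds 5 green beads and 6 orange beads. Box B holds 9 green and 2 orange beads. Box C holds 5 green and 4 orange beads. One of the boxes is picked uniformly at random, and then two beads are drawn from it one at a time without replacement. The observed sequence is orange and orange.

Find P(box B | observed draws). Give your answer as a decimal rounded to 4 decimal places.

0.0397

The likelihood of the observed sequence under each hypothesis: P(data | box A) = (6/11)(5/10) = 3/11; P(data | box B) = (2/11)(1/10) = 1/55; P(data | box C) = (4/9)(3/8) = 1/6.
Weighting by the prior gives 1/3 · 3/11 = 1/11, 1/3 · 1/55 = 1/165, 1/3 · 1/6 = 1/18; summing to 151/990.
So P(box B | data) = (1/165) / (151/990) = 6/151.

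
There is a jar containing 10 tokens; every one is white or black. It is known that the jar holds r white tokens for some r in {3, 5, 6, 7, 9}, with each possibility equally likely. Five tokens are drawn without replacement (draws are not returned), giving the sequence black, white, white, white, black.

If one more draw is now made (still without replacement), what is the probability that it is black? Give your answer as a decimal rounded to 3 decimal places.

0.434

Compute the likelihood of the observed sequence for each case: P(data | r = 3) = (7/10)(3/9)(2/8)(1/7)(6/6) = 0.0083333; P(data | r = 5) = (5/10)(5/9)(4/8)(3/7)(4/6) = 0.039683; P(data | r = 6) = (4/10)(6/9)(5/8)(4/7)(3/6) = 0.047619; P(data | r = 7) = (3/10)(7/9)(6/8)(5/7)(2/6) = 0.041667; P(data | r = 9) = (1/10)(9/9)(8/8)(7/7)(0/6) = 0.
Multiplying each by its prior: 1/5 · 0.0083333 = 0.0016667, 1/5 · 0.039683 = 0.0079365, 1/5 · 0.047619 = 0.0095238, 1/5 · 0.041667 = 0.0083333, 1/5 · 0 = 0; summing to 0.02746.
Normalising, the posterior is P(r = 3 | data) = 0.060694, P(r = 5 | data) = 0.28902, P(r = 6 | data) = 0.34682, P(r = 7 | data) = 0.30347, P(r = 9 | data) = 0.
So P(black next | data) = Σ P(black next | H) P(H | data) = (1)(0.060694) + (3/5)(0.28902) + (2/5)(0.34682) + (1/5)(0.30347) = 0.43353.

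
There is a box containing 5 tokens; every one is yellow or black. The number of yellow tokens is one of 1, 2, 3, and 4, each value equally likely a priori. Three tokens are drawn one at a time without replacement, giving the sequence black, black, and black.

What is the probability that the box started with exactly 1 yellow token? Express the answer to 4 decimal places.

Compute the likelihood of the observed sequence for each case: P(data | r = 1) = (4/5)(3/4)(2/3) = 2/5; P(data | r = 2) = (3/5)(2/4)(1/3) = 1/10; P(data | r = 3) = (2/5)(1/4)(0/3) = 0; P(data | r = 4) = (1/5)(0/4) = 0.
The prior-weighted likelihoods are 1/4 · 2/5 = 1/10, 1/4 · 1/10 = 1/40, 1/4 · 0 = 0, 1/4 · 0 = 0; with total 1/8.
Therefore the posterior P(r = 1 | data) = (1/10) / (1/8) = 4/5.

0.8000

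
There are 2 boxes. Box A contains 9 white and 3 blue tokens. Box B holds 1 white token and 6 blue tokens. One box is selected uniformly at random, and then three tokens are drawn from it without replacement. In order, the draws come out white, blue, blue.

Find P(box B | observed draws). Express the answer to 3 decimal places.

0.777

Under each hypothesis, the probability of the observed sequence is: P(data | box A) = (9/12)(3/11)(2/10) = 0.040909; P(data | box B) = (1/7)(6/6)(5/5) = 0.14286.
The prior-weighted likelihoods are 1/2 · 0.040909 = 0.020455, 1/2 · 0.14286 = 0.071429; these sum to 0.091883.
So P(box B | data) = (0.071429) / (0.091883) = 0.77739.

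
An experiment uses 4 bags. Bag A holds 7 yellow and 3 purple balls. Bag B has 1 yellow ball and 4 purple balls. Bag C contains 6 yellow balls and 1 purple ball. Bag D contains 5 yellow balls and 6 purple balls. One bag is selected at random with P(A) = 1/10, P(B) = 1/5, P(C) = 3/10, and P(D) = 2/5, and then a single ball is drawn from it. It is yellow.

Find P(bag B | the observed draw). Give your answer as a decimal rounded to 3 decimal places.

The likelihood of this draw under each hypothesis: P(data | bag A) = (7/10) = 0.7; P(data | bag B) = (1/5) = 0.2; P(data | bag C) = (6/7) = 0.85714; P(data | bag D) = (5/11) = 0.45455.
Weighting by the prior gives 1/10 · 0.7 = 0.07, 1/5 · 0.2 = 0.04, 3/10 · 0.85714 = 0.25714, 2/5 · 0.45455 = 0.18182; these sum to 0.54896.
Hence P(bag B | data) = (0.04) / (0.54896) = 0.072865.

0.073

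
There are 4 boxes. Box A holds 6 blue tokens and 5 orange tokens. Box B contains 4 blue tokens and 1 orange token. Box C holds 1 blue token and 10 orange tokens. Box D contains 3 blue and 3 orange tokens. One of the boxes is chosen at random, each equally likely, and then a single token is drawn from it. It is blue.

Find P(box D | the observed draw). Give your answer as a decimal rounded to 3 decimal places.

Under each hypothesis, the probability of this draw is: P(data | box A) = (6/11) = 6/11; P(data | box B) = (4/5) = 4/5; P(data | box C) = (1/11) = 1/11; P(data | box D) = (3/6) = 1/2.
Weighting by the prior gives 1/4 · 6/11 = 3/22, 1/4 · 4/5 = 1/5, 1/4 · 1/11 = 1/44, 1/4 · 1/2 = 1/8; summing to 213/440.
Hence P(box D | data) = (1/8) / (213/440) = 55/213.

0.258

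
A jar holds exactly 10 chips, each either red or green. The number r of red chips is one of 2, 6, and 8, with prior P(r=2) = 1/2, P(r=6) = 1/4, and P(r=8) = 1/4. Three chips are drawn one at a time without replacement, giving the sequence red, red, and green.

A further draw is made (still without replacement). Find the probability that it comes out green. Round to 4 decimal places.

0.3766

The likelihood of the observed sequence under each hypothesis: P(data | r = 2) = (2/10)(1/9)(8/8) = 1/45; P(data | r = 6) = (6/10)(5/9)(4/8) = 1/6; P(data | r = 8) = (8/10)(7/9)(2/8) = 7/45.
Weighting by the prior gives 1/2 · 1/45 = 1/90, 1/4 · 1/6 = 1/24, 1/4 · 7/45 = 7/180; these sum to 11/120.
The posterior is then P(r = 2 | data) = 4/33, P(r = 6 | data) = 5/11, P(r = 8 | data) = 14/33.
Averaging over the posterior, P(green next | data) = (1)(4/33) + (3/7)(5/11) + (1/7)(14/33) = 29/77.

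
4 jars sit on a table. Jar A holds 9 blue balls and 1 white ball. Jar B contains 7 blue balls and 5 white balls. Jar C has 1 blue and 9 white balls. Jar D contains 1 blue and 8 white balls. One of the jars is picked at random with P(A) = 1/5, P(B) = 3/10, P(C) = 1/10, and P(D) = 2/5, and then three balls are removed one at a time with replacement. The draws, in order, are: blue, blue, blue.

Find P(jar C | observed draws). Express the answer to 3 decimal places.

0.000

The likelihood of the observed sequence under each hypothesis: P(data | jar A) = (9/10)(9/10)(9/10) = 0.729; P(data | jar B) = (7/12)(7/12)(7/12) = 0.1985; P(data | jar C) = (1/10)(1/10)(1/10) = 0.001; P(data | jar D) = (1/9)(1/9)(1/9) = 0.0013717.
Multiplying each by its prior: 1/5 · 0.729 = 0.1458, 3/10 · 0.1985 = 0.059549, 1/10 · 0.001 = 0.0001, 2/5 · 0.0013717 = 0.0005487; summing to 0.206.
By Bayes' rule, P(jar C | data) = (0.0001) / (0.206) = 0.00048544.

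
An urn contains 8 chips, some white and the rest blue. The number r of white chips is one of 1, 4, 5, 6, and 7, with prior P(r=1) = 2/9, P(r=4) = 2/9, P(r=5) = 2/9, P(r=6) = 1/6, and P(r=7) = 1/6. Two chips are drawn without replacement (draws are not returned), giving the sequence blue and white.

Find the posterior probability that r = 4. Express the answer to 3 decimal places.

0.306

The likelihood of the observed sequence under each hypothesis: P(data | r = 1) = (7/8)(1/7) = 0.125; P(data | r = 4) = (4/8)(4/7) = 0.28571; P(data | r = 5) = (3/8)(5/7) = 0.26786; P(data | r = 6) = (2/8)(6/7) = 0.21429; P(data | r = 7) = (1/8)(7/7) = 0.125.
Weighting by the prior gives 2/9 · 0.125 = 0.027778, 2/9 · 0.28571 = 0.063492, 2/9 · 0.26786 = 0.059524, 1/6 · 0.21429 = 0.035714, 1/6 · 0.125 = 0.020833; with total 0.20734.
Hence P(r = 4 | data) = (0.063492) / (0.20734) = 0.30622.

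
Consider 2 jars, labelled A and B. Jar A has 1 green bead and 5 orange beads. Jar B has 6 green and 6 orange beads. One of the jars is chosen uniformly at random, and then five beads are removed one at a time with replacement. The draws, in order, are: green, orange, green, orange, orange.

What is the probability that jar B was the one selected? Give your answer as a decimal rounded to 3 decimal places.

0.660

The likelihood of the observed sequence under each hypothesis: P(data | jar A) = (1/6)(5/6)(1/6)(5/6)(5/6) = 0.016075; P(data | jar B) = (6/12)(6/12)(6/12)(6/12)(6/12) = 0.03125.
Weighting by the prior gives 1/2 · 0.016075 = 0.0080376, 1/2 · 0.03125 = 0.015625; summing to 0.023663.
So P(jar B | data) = (0.015625) / (0.023663) = 0.66033.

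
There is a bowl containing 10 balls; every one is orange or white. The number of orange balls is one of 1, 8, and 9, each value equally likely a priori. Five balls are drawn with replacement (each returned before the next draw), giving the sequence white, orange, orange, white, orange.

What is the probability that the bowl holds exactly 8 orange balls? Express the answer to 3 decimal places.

0.717

The likelihood of the observed sequence under each hypothesis: P(data | r = 1) = (9/10)(1/10)(1/10)(9/10)(1/10) = 0.00081; P(data | r = 8) = (2/10)(8/10)(8/10)(2/10)(8/10) = 0.02048; P(data | r = 9) = (1/10)(9/10)(9/10)(1/10)(9/10) = 0.00729.
Weighting by the prior gives 1/3 · 0.00081 = 0.00027, 1/3 · 0.02048 = 0.0068267, 1/3 · 0.00729 = 0.00243; these sum to 0.0095267.
So P(r = 8 | data) = (0.0068267) / (0.0095267) = 0.71659.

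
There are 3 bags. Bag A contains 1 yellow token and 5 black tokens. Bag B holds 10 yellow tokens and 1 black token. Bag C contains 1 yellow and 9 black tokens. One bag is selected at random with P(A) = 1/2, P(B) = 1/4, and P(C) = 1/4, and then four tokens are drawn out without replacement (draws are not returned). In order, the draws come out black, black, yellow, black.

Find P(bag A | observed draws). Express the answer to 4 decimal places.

0.7692

Compute the likelihood of the observed sequence for each case: P(data | bag A) = (5/6)(4/5)(1/4)(3/3) = 1/6; P(data | bag B) = (1/11)(0/10) = 0; P(data | bag C) = (9/10)(8/9)(1/8)(7/7) = 1/10.
Multiplying each by its prior: 1/2 · 1/6 = 1/12, 1/4 · 0 = 0, 1/4 · 1/10 = 1/40; these sum to 13/120.
Therefore the posterior P(bag A | data) = (1/12) / (13/120) = 10/13.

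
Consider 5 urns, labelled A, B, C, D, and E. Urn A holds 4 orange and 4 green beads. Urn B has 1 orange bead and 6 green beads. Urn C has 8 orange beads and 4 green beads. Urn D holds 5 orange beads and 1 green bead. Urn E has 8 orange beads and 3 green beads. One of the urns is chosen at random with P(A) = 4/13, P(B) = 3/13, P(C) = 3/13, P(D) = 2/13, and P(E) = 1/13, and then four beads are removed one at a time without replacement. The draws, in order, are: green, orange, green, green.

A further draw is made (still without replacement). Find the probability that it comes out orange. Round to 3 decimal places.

0.309

Under each hypothesis, the probability of the observed sequence is: P(data | urn A) = (4/8)(4/7)(3/6)(2/5) = 0.057143; P(data | urn B) = (6/7)(1/6)(5/5)(4/4) = 0.14286; P(data | urn C) = (4/12)(8/11)(3/10)(2/9) = 0.016162; P(data | urn D) = (1/6)(5/5)(0/4) = 0; P(data | urn E) = (3/11)(8/10)(2/9)(1/8) = 0.0060606.
Weighting by the prior gives 4/13 · 0.057143 = 0.017582, 3/13 · 0.14286 = 0.032967, 3/13 · 0.016162 = 0.0037296, 2/13 · 0 = 0, 1/13 · 0.0060606 = 0.0004662; with total 0.054745.
The posterior is then P(urn A | data) = 0.32117, P(urn B | data) = 0.60219, P(urn C | data) = 0.068127, P(urn D | data) = 0, P(urn E | data) = 0.0085158.
So P(orange next | data) = Σ P(orange next | H) P(H | data) = (3/4)(0.32117) + (0)(0.60219) + (7/8)(0.068127) + (1)(0.0085158) = 0.309.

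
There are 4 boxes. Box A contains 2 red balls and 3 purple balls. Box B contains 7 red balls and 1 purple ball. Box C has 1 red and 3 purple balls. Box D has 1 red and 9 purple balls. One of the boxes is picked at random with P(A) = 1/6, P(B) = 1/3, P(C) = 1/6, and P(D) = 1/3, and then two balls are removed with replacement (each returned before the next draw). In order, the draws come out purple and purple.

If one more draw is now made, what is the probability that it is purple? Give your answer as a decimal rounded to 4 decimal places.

0.8158

Compute the likelihood of the observed sequence for each case: P(data | box A) = (3/5)(3/5) = 0.36; P(data | box B) = (1/8)(1/8) = 0.015625; P(data | box C) = (3/4)(3/4) = 0.5625; P(data | box D) = (9/10)(9/10) = 0.81.
The prior-weighted likelihoods are 1/6 · 0.36 = 0.06, 1/3 · 0.015625 = 0.0052083, 1/6 · 0.5625 = 0.09375, 1/3 · 0.81 = 0.27; these sum to 0.42896.
The posterior is then P(box A | data) = 0.13987, P(box B | data) = 0.012142, P(box C | data) = 0.21855, P(box D | data) = 0.62943.
The predictive probability is P(purple next | data) = (3/5)(0.13987) + (1/8)(0.012142) + (3/4)(0.21855) + (9/10)(0.62943) = 0.81585.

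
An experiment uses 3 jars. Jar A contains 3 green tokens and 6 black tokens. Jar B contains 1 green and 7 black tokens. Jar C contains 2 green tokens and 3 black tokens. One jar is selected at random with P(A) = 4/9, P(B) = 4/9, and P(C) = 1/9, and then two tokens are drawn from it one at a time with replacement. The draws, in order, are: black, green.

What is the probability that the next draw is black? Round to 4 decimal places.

0.7146

Under each hypothesis, the probability of the observed sequence is: P(data | jar A) = (6/9)(3/9) = 0.22222; P(data | jar B) = (7/8)(1/8) = 0.10938; P(data | jar C) = (3/5)(2/5) = 0.24.
Weighting by the prior gives 4/9 · 0.22222 = 0.098765, 4/9 · 0.10938 = 0.048611, 1/9 · 0.24 = 0.026667; summing to 0.17404.
Dividing through by the total gives posterior P(jar A | data) = 0.56748, P(jar B | data) = 0.2793, P(jar C | data) = 0.15322.
The predictive probability is P(black next | data) = (2/3)(0.56748) + (7/8)(0.2793) + (3/5)(0.15322) = 0.71464.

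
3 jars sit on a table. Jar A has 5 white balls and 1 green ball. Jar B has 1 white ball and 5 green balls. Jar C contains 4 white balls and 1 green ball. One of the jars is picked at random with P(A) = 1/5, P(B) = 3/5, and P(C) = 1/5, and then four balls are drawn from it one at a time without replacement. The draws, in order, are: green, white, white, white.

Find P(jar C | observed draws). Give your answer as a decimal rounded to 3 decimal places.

0.545

Under each hypothesis, the probability of the observed sequence is: P(data | jar A) = (1/6)(5/5)(4/4)(3/3) = 1/6; P(data | jar B) = (5/6)(1/5)(0/4) = 0; P(data | jar C) = (1/5)(4/4)(3/3)(2/2) = 1/5.
Multiplying each by its prior: 1/5 · 1/6 = 1/30, 3/5 · 0 = 0, 1/5 · 1/5 = 1/25; these sum to 11/150.
By Bayes' rule, P(jar C | data) = (1/25) / (11/150) = 6/11.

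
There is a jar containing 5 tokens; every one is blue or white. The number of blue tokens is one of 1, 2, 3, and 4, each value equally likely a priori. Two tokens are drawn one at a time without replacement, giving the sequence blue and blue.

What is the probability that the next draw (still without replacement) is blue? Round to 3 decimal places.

0.500

The likelihood of the observed sequence under each hypothesis: P(data | r = 1) = (1/5)(0/4) = 0; P(data | r = 2) = (2/5)(1/4) = 1/10; P(data | r = 3) = (3/5)(2/4) = 3/10; P(data | r = 4) = (4/5)(3/4) = 3/5.
Weighting by the prior gives 1/4 · 0 = 0, 1/4 · 1/10 = 1/40, 1/4 · 3/10 = 3/40, 1/4 · 3/5 = 3/20; summing to 1/4.
Dividing through by the total gives posterior P(r = 1 | data) = 0, P(r = 2 | data) = 1/10, P(r = 3 | data) = 3/10, P(r = 4 | data) = 3/5.
The predictive probability is P(blue next | data) = (0)(1/10) + (1/3)(3/10) + (2/3)(3/5) = 1/2.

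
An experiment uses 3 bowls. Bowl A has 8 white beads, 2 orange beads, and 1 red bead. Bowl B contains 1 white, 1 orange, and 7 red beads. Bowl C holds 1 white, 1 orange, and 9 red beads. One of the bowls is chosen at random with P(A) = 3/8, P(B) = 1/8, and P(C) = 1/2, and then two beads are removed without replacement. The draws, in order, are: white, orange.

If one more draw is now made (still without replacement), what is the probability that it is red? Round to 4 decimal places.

0.2029

Compute the likelihood of the observed sequence for each case: P(data | bowl A) = (8/11)(2/10) = 0.14545; P(data | bowl B) = (1/9)(1/8) = 0.013889; P(data | bowl C) = (1/11)(1/10) = 0.0090909.
Weighting by the prior gives 3/8 · 0.14545 = 0.054545, 1/8 · 0.013889 = 0.0017361, 1/2 · 0.0090909 = 0.0045455; with total 0.060827.
Dividing through by the total gives posterior P(bowl A | data) = 0.89673, P(bowl B | data) = 0.028542, P(bowl C | data) = 0.074728.
So P(red next | data) = Σ P(red next | H) P(H | data) = (1/9)(0.89673) + (1)(0.028542) + (1)(0.074728) = 0.20291.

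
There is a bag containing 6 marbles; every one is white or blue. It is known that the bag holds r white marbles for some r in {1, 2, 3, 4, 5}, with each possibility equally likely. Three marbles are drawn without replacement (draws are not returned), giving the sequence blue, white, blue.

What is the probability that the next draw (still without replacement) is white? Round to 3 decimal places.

0.400

Under each hypothesis, the probability of the observed sequence is: P(data | r = 1) = (5/6)(1/5)(4/4) = 1/6; P(data | r = 2) = (4/6)(2/5)(3/4) = 1/5; P(data | r = 3) = (3/6)(3/5)(2/4) = 3/20; P(data | r = 4) = (2/6)(4/5)(1/4) = 1/15; P(data | r = 5) = (1/6)(5/5)(0/4) = 0.
Weighting by the prior gives 1/5 · 1/6 = 1/30, 1/5 · 1/5 = 1/25, 1/5 · 3/20 = 3/100, 1/5 · 1/15 = 1/75, 1/5 · 0 = 0; these sum to 7/60.
Normalising, the posterior is P(r = 1 | data) = 2/7, P(r = 2 | data) = 12/35, P(r = 3 | data) = 9/35, P(r = 4 | data) = 4/35, P(r = 5 | data) = 0.
So P(white next | data) = Σ P(white next | H) P(H | data) = (0)(2/7) + (1/3)(12/35) + (2/3)(9/35) + (1)(4/35) = 2/5.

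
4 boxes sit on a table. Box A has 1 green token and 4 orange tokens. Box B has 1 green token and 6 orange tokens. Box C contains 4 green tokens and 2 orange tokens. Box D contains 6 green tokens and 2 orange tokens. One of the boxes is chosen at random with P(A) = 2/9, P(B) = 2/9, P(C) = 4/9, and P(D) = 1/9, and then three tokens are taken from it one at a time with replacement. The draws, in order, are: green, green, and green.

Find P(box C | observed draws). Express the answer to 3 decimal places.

Under each hypothesis, the probability of the observed sequence is: P(data | box A) = (1/5)(1/5)(1/5) = 0.008; P(data | box B) = (1/7)(1/7)(1/7) = 0.0029155; P(data | box C) = (4/6)(4/6)(4/6) = 0.2963; P(data | box D) = (6/8)(6/8)(6/8) = 0.42188.
The prior-weighted likelihoods are 2/9 · 0.008 = 0.0017778, 2/9 · 0.0029155 = 0.00064788, 4/9 · 0.2963 = 0.13169, 1/9 · 0.42188 = 0.046875; these sum to 0.18099.
So P(box C | data) = (0.13169) / (0.18099) = 0.7276.

0.728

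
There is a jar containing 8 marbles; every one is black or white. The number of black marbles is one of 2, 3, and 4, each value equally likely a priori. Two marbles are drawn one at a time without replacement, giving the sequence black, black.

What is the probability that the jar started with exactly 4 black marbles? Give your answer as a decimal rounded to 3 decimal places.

Under each hypothesis, the probability of the observed sequence is: P(data | r = 2) = (2/8)(1/7) = 1/28; P(data | r = 3) = (3/8)(2/7) = 3/28; P(data | r = 4) = (4/8)(3/7) = 3/14.
Weighting by the prior gives 1/3 · 1/28 = 1/84, 1/3 · 3/28 = 1/28, 1/3 · 3/14 = 1/14; these sum to 5/42.
Hence P(r = 4 | data) = (1/14) / (5/42) = 3/5.

0.600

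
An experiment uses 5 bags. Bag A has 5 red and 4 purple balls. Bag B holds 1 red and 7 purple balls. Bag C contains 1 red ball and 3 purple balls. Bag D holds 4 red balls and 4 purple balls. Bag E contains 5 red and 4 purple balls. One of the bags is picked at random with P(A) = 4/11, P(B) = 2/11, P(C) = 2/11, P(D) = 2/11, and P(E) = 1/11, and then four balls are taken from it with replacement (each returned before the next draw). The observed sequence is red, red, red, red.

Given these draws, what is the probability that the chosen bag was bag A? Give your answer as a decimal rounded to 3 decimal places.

0.625

For each hypothesis, P(data | H) works out to: P(data | bag A) = (5/9)(5/9)(5/9)(5/9) = 0.09526; P(data | bag B) = (1/8)(1/8)(1/8)(1/8) = 0.00024414; P(data | bag C) = (1/4)(1/4)(1/4)(1/4) = 0.0039062; P(data | bag D) = (4/8)(4/8)(4/8)(4/8) = 0.0625; P(data | bag E) = (5/9)(5/9)(5/9)(5/9) = 0.09526.
Multiplying each by its prior: 4/11 · 0.09526 = 0.03464, 2/11 · 0.00024414 = 4.4389e-05, 2/11 · 0.0039062 = 0.00071023, 2/11 · 0.0625 = 0.011364, 1/11 · 0.09526 = 0.00866; these sum to 0.055418.
By Bayes' rule, P(bag A | data) = (0.03464) / (0.055418) = 0.62506.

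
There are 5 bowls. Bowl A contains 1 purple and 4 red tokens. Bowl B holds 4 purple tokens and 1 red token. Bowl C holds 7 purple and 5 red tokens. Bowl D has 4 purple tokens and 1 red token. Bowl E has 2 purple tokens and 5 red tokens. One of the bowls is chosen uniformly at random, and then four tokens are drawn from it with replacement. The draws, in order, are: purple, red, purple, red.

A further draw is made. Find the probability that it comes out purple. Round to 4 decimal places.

Under each hypothesis, the probability of the observed sequence is: P(data | bowl A) = (1/5)(4/5)(1/5)(4/5) = 0.0256; P(data | bowl B) = (4/5)(1/5)(4/5)(1/5) = 0.0256; P(data | bowl C) = (7/12)(5/12)(7/12)(5/12) = 0.059076; P(data | bowl D) = (4/5)(1/5)(4/5)(1/5) = 0.0256; P(data | bowl E) = (2/7)(5/7)(2/7)(5/7) = 0.041649.
Weighting by the prior gives 1/5 · 0.0256 = 0.00512, 1/5 · 0.0256 = 0.00512, 1/5 · 0.059076 = 0.011815, 1/5 · 0.0256 = 0.00512, 1/5 · 0.041649 = 0.0083299; summing to 0.035505.
The posterior is then P(bowl A | data) = 0.1442, P(bowl B | data) = 0.1442, P(bowl C | data) = 0.33278, P(bowl D | data) = 0.1442, P(bowl E | data) = 0.23461.
The predictive probability is P(purple next | data) = (1/5)(0.1442) + (4/5)(0.1442) + (7/12)(0.33278) + (4/5)(0.1442) + (2/7)(0.23461) = 0.52072.

0.5207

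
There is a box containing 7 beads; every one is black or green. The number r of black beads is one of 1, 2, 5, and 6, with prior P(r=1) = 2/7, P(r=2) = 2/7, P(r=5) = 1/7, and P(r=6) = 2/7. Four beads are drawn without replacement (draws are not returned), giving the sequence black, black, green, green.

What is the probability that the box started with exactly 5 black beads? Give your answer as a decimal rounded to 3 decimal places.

0.333

Compute the likelihood of the observed sequence for each case: P(data | r = 1) = (1/7)(0/6) = 0; P(data | r = 2) = (2/7)(1/6)(5/5)(4/4) = 1/21; P(data | r = 5) = (5/7)(4/6)(2/5)(1/4) = 1/21; P(data | r = 6) = (6/7)(5/6)(1/5)(0/4) = 0.
The prior-weighted likelihoods are 2/7 · 0 = 0, 2/7 · 1/21 = 2/147, 1/7 · 1/21 = 1/147, 2/7 · 0 = 0; these sum to 1/49.
So P(r = 5 | data) = (1/147) / (1/49) = 1/3.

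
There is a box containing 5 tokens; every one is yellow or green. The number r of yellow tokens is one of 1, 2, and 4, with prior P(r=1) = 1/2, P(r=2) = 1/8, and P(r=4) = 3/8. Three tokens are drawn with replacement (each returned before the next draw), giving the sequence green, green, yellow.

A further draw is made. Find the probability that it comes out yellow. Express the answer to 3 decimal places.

0.315

The likelihood of the observed sequence under each hypothesis: P(data | r = 1) = (4/5)(4/5)(1/5) = 16/125; P(data | r = 2) = (3/5)(3/5)(2/5) = 18/125; P(data | r = 4) = (1/5)(1/5)(4/5) = 4/125.
Multiplying each by its prior: 1/2 · 16/125 = 8/125, 1/8 · 18/125 = 9/500, 3/8 · 4/125 = 3/250; with total 47/500.
Dividing through by the total gives posterior P(r = 1 | data) = 32/47, P(r = 2 | data) = 9/47, P(r = 4 | data) = 6/47.
So P(yellow next | data) = Σ P(yellow next | H) P(H | data) = (1/5)(32/47) + (2/5)(9/47) + (4/5)(6/47) = 74/235.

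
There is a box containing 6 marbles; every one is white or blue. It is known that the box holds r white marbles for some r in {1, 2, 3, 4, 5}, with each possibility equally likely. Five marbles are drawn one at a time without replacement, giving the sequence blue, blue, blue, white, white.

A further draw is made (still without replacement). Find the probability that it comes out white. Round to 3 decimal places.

0.429

Under each hypothesis, the probability of the observed sequence is: P(data | r = 1) = (5/6)(4/5)(3/4)(1/3)(0/2) = 0; P(data | r = 2) = (4/6)(3/5)(2/4)(2/3)(1/2) = 1/15; P(data | r = 3) = (3/6)(2/5)(1/4)(3/3)(2/2) = 1/20; P(data | r = 4) = (2/6)(1/5)(0/4) = 0; P(data | r = 5) = (1/6)(0/5) = 0.
The prior-weighted likelihoods are 1/5 · 0 = 0, 1/5 · 1/15 = 1/75, 1/5 · 1/20 = 1/100, 1/5 · 0 = 0, 1/5 · 0 = 0; these sum to 7/300.
Normalising, the posterior is P(r = 1 | data) = 0, P(r = 2 | data) = 4/7, P(r = 3 | data) = 3/7, P(r = 4 | data) = 0, P(r = 5 | data) = 0.
Averaging over the posterior, P(white next | data) = (0)(4/7) + (1)(3/7) = 3/7.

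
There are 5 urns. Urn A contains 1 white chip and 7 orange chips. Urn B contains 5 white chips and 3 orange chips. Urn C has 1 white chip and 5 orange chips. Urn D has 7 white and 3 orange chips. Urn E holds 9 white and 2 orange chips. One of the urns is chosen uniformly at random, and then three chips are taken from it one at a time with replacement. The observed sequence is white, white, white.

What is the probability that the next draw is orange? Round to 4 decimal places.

0.2625

Under each hypothesis, the probability of the observed sequence is: P(data | urn A) = (1/8)(1/8)(1/8) = 0.0019531; P(data | urn B) = (5/8)(5/8)(5/8) = 0.24414; P(data | urn C) = (1/6)(1/6)(1/6) = 0.0046296; P(data | urn D) = (7/10)(7/10)(7/10) = 0.343; P(data | urn E) = (9/11)(9/11)(9/11) = 0.54771.
Weighting by the prior gives 1/5 · 0.0019531 = 0.00039063, 1/5 · 0.24414 = 0.048828, 1/5 · 0.0046296 = 0.00092593, 1/5 · 0.343 = 0.0686, 1/5 · 0.54771 = 0.10954; these sum to 0.22829.
Dividing through by the total gives posterior P(urn A | data) = 0.0017111, P(urn B | data) = 0.21389, P(urn C | data) = 0.004056, P(urn D | data) = 0.3005, P(urn E | data) = 0.47984.
The predictive probability is P(orange next | data) = (7/8)(0.0017111) + (3/8)(0.21389) + (5/6)(0.004056) + (3/10)(0.3005) + (2/11)(0.47984) = 0.26248.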